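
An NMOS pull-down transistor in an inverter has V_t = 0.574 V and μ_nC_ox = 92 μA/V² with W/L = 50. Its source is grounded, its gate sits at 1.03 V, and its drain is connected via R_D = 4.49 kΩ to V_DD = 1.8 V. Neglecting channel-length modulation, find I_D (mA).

I_D = 0.352 mA

V_GS = V_G = 1.03 V, so V_ov = 1.03 − 0.574 = 0.456 V.
k_n = μ_nC_ox · (W/L) = 4.6 mA/V².
Assume saturation: I_D = ½ k_n V_ov² = 0.5 × 4.6 × 0.456² = 0.478 mA, giving V_DS = V_DD − I_D R_D = 1.8 − 0.478 × 4.49 = -0.347 V.
But -0.347 V < V_ov = 0.456 V, so the device is actually in triode.
In triode I_D = k_n[V_ov V_DS − ½ V_DS²] and I_D = (V_DD − V_DS)/R_D. Equating: 10.3 V_DS² − 10.42 V_DS + 1.8 = 0, giving V_DS = 0.221 V (the root below V_ov).
I_D = (1.8 − 0.221) / 4.49 = 0.352 mA.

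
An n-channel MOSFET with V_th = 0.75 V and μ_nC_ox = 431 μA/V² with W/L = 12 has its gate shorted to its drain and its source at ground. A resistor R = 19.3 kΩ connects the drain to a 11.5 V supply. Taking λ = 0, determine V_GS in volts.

V_GS = 1.20 V

With gate tied to drain, V_GS = V_DS ≥ V_GS − V_th, so the device is in saturation.
k_n = μ_nC_ox · (W/L) = 5.172 mA/V².
KCL at the drain: ½ k_n (V_GS − V_th)² = (V_DD − V_GS)/R.
Let x = V_GS − 0.75. Then 49.9 x² + x − 10.75 = 0, giving x = 0.454 V (positive root), so V_GS = 1.2 V.
I_D = (V_DD − V_GS)/R = (11.5 − 1.2) / 19.3 = 0.533 mA.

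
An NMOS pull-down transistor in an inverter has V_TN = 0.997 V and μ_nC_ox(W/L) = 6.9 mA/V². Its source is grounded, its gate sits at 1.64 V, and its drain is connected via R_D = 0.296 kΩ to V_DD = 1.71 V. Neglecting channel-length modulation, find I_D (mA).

I_D = 1.43 mA

V_GS = V_G = 1.64 V, so V_ov = 1.64 − 0.997 = 0.643 V.
Assume saturation: I_D = ½ k_n V_ov² = 0.5 × 6.9 × 0.643² = 1.43 mA, giving V_DS = V_DD − I_D R_D = 1.71 − 1.43 × 0.296 = 1.29 V.
V_DS = 1.29 V ≥ V_ov = 0.643 V, confirming saturation.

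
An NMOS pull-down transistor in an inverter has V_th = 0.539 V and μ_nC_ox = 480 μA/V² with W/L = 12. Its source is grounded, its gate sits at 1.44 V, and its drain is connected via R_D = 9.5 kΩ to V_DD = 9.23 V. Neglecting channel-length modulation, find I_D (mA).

I_D = 0.950 mA

V_GS = V_G = 1.44 V, so V_ov = 1.44 − 0.539 = 0.901 V.
k_n = μ_nC_ox · (W/L) = 5.76 mA/V².
Assume saturation: I_D = ½ k_n V_ov² = 0.5 × 5.76 × 0.901² = 2.34 mA, giving V_DS = V_DD − I_D R_D = 9.23 − 2.34 × 9.5 = -13 V.
But -13 V < V_ov = 0.901 V, so the device is actually in triode.
In triode I_D = k_n[V_ov V_DS − ½ V_DS²] and I_D = (V_DD − V_DS)/R_D. Equating: 27.4 V_DS² − 50.3 V_DS + 9.23 = 0, giving V_DS = 0.207 V (the root below V_ov).
I_D = (9.23 − 0.207) / 9.5 = 0.95 mA.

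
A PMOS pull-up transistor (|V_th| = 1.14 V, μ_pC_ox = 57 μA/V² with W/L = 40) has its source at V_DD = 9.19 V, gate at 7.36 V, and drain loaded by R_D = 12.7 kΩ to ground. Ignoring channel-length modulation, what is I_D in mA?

V_SG = V_DD − V_G = 9.19 − 7.36 = 1.83 V, so V_ov = 1.83 − 1.14 = 0.69 V.
k_p = μ_pC_ox · (W/L) = 2.28 mA/V².
Assume saturation: I_D = ½ k_p V_ov² = 0.5 × 2.28 × 0.69² = 0.543 mA, giving V_SD = V_DD − I_D R_D = 9.19 − 0.543 × 12.7 = 2.3 V.
V_SD = 2.3 V ≥ V_ov = 0.69 V, confirming saturation.

I_D = 0.543 mA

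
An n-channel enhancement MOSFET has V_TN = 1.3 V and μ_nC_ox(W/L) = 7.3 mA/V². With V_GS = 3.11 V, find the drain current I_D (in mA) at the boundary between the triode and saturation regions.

I_D = 12.0 mA

At the boundary V_DS = V_ov = V_GS − V_TN = 3.11 − 1.3 = 1.81 V.
I_D = ½ k_n V_ov² = 0.5 × 7.3 × 1.81² = 12 mA.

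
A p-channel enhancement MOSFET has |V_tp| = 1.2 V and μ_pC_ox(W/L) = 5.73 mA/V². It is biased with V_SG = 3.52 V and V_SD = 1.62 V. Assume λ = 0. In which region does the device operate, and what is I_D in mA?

V_ov = V_SG − |V_tp| = 3.52 − 1.2 = 2.32 V.
Since V_SD = 1.62 V < V_ov = 2.32 V, the device is in the triode region.
I_D = k_p [V_ov · V_SD − ½ V_SD²] = 5.73 × [2.32 × 1.62 − 0.5 × 1.62²] = 14 mA.

Triode; I_D = 14.0 mA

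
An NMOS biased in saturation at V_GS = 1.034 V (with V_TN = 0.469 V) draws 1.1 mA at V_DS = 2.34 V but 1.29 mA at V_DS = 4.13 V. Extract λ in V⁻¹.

With V_GS fixed, I_D ∝ (1 + λ V_DS) in saturation, so I_D2/I_D1 = (1 + λ V_DS2)/(1 + λ V_DS1).
1.29/1.1 = 1.173 = (1 + 4.13 λ)/(1 + 2.34 λ).
Solving: λ (I_D1 V_DS2 − I_D2 V_DS1) = I_D2 − I_D1, so λ = (1.29 − 1.1) / (1.1 × 4.13 − 1.29 × 2.34) = 0.19 / 1.52 = 0.125 V⁻¹.

λ = 0.125 V⁻¹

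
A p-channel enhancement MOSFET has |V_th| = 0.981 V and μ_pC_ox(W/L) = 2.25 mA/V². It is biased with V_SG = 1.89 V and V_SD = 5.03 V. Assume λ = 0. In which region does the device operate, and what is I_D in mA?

V_ov = V_SG − |V_th| = 1.89 − 0.981 = 0.909 V.
Since V_SD = 5.03 V ≥ V_ov = 0.909 V, the device is in saturation.
I_D = ½ k_p V_ov² = 0.5 × 2.25 × 0.909² = 0.93 mA.

Saturation; I_D = 0.930 mA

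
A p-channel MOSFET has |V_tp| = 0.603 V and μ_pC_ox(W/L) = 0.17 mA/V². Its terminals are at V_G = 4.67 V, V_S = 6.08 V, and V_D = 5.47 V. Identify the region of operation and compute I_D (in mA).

V_SG = V_S − V_G = 6.08 − 4.67 = 1.41 V; V_SD = V_S − V_D = 6.08 − 5.47 = 0.61 V.
V_ov = V_SG − |V_tp| = 1.41 − 0.603 = 0.807 V.
Since V_SD = 0.61 V < V_ov = 0.807 V, the device is in the triode region.
I_D = k_p [V_ov · V_SD − ½ V_SD²] = 0.17 × [0.807 × 0.61 − 0.5 × 0.61²] = 0.0521 mA.

Triode; I_D = 0.0521 mA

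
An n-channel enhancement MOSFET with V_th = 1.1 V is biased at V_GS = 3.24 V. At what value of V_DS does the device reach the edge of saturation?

The boundary between triode and saturation is V_DS = V_GS − V_th = V_ov.
V_ov = 3.24 − 1.1 = 2.14 V.

V_DS,sat = 2.14 V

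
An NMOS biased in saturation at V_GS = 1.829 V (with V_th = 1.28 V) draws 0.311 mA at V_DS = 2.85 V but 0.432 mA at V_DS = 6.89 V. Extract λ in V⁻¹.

λ = 0.133 V⁻¹

With V_GS fixed, I_D ∝ (1 + λ V_DS) in saturation, so I_D2/I_D1 = (1 + λ V_DS2)/(1 + λ V_DS1).
0.432/0.311 = 1.389 = (1 + 6.89 λ)/(1 + 2.85 λ).
Solving: λ (I_D1 V_DS2 − I_D2 V_DS1) = I_D2 − I_D1, so λ = (0.432 − 0.311) / (0.311 × 6.89 − 0.432 × 2.85) = 0.121 / 0.912 = 0.133 V⁻¹.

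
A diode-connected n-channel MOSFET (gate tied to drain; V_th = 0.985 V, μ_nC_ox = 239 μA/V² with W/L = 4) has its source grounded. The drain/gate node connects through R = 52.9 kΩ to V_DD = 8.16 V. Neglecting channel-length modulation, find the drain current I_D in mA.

With gate tied to drain, V_GS = V_DS ≥ V_GS − V_th, so the device is in saturation.
k_n = μ_nC_ox · (W/L) = 0.956 mA/V².
KCL at the drain: ½ k_n (V_GS − V_th)² = (V_DD − V_GS)/R.
Let x = V_GS − 0.985. Then 25.3 x² + x − 7.175 = 0, giving x = 0.513 V (positive root), so V_GS = 1.5 V.
I_D = (V_DD − V_GS)/R = (8.16 − 1.5) / 52.9 = 0.126 mA.

I_D = 0.126 mA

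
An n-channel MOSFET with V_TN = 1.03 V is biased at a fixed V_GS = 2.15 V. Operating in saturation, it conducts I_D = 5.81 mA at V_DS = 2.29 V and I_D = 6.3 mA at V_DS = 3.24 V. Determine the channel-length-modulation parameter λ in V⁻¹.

λ = 0.111 V⁻¹

With V_GS fixed, I_D ∝ (1 + λ V_DS) in saturation, so I_D2/I_D1 = (1 + λ V_DS2)/(1 + λ V_DS1).
6.3/5.81 = 1.084 = (1 + 3.24 λ)/(1 + 2.29 λ).
Solving: λ (I_D1 V_DS2 − I_D2 V_DS1) = I_D2 − I_D1, so λ = (6.3 − 5.81) / (5.81 × 3.24 − 6.3 × 2.29) = 0.49 / 4.4 = 0.111 V⁻¹.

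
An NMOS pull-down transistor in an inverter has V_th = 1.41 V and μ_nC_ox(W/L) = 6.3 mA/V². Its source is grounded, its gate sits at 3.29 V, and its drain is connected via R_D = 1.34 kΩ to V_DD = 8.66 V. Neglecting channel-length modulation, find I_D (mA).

I_D = 6.01 mA

V_GS = V_G = 3.29 V, so V_ov = 3.29 − 1.41 = 1.88 V.
Assume saturation: I_D = ½ k_n V_ov² = 0.5 × 6.3 × 1.88² = 11.1 mA, giving V_DS = V_DD − I_D R_D = 8.66 − 11.1 × 1.34 = -6.26 V.
But -6.26 V < V_ov = 1.88 V, so the device is actually in triode.
In triode I_D = k_n[V_ov V_DS − ½ V_DS²] and I_D = (V_DD − V_DS)/R_D. Equating: 4.22 V_DS² − 16.87 V_DS + 8.66 = 0, giving V_DS = 0.605 V (the root below V_ov).
I_D = (8.66 − 0.605) / 1.34 = 6.01 mA.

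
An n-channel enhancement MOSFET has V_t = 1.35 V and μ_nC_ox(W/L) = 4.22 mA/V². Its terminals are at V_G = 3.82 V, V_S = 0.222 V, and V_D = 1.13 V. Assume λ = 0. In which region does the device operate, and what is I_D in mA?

Triode; I_D = 6.87 mA

V_GS = V_G − V_S = 3.82 − 0.222 = 3.6 V; V_DS = V_D − V_S = 1.13 − 0.222 = 0.908 V.
V_ov = V_GS − V_t = 3.6 − 1.35 = 2.25 V.
Since V_DS = 0.908 V < V_ov = 2.25 V, the device is in the triode region.
I_D = k_n [V_ov · V_DS − ½ V_DS²] = 4.22 × [2.25 × 0.908 − 0.5 × 0.908²] = 6.87 mA.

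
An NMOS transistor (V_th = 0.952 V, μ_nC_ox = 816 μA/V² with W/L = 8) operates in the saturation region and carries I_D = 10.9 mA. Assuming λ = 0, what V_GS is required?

k_n = μ_nC_ox · (W/L) = 6.528 mA/V².
In saturation I_D = ½ k_n (V_GS − V_th)², so V_GS − V_th = √(2 I_D / k_n) = √(2 × 10.9 / 6.528) = 1.83 V.
V_GS = 0.952 + 1.83 = 2.78 V.

V_GS = 2.78 V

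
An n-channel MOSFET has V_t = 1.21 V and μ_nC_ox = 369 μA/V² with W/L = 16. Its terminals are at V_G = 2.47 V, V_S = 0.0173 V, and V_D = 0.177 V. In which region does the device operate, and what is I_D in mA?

V_GS = V_G − V_S = 2.47 − 0.0173 = 2.45 V; V_DS = V_D − V_S = 0.177 − 0.0173 = 0.16 V.
k_n = μ_nC_ox · (W/L) = 5.904 mA/V².
V_ov = V_GS − V_t = 2.45 − 1.21 = 1.24 V.
Since V_DS = 0.16 V < V_ov = 1.24 V, the device is in the triode region.
I_D = k_n [V_ov · V_DS − ½ V_DS²] = 5.904 × [1.24 × 0.16 − 0.5 × 0.16²] = 1.1 mA.

Triode; I_D = 1.10 mA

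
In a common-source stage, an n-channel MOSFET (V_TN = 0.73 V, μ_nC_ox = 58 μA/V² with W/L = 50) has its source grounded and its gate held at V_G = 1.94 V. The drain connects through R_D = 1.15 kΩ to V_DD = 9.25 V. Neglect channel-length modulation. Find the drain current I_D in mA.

V_GS = V_G = 1.94 V, so V_ov = 1.94 − 0.73 = 1.21 V.
k_n = μ_nC_ox · (W/L) = 2.9 mA/V².
Assume saturation: I_D = ½ k_n V_ov² = 0.5 × 2.9 × 1.21² = 2.12 mA, giving V_DS = V_DD − I_D R_D = 9.25 − 2.12 × 1.15 = 6.81 V.
V_DS = 6.81 V ≥ V_ov = 1.21 V, confirming saturation.

I_D = 2.12 mA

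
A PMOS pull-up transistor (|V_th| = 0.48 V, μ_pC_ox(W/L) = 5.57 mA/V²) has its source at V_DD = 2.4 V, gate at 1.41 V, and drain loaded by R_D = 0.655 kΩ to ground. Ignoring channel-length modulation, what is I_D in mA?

V_SG = V_DD − V_G = 2.4 − 1.41 = 0.99 V, so V_ov = 0.99 − 0.48 = 0.51 V.
Assume saturation: I_D = ½ k_p V_ov² = 0.5 × 5.57 × 0.51² = 0.724 mA, giving V_SD = V_DD − I_D R_D = 2.4 − 0.724 × 0.655 = 1.93 V.
V_SD = 1.93 V ≥ V_ov = 0.51 V, confirming saturation.

I_D = 0.724 mA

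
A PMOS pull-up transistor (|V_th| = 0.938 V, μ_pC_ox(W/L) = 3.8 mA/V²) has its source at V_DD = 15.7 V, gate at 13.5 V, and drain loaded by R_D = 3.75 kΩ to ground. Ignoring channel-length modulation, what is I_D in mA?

V_SG = V_DD − V_G = 15.7 − 13.5 = 2.2 V, so V_ov = 2.2 − 0.938 = 1.26 V.
Assume saturation: I_D = ½ k_p V_ov² = 0.5 × 3.8 × 1.26² = 3.03 mA, giving V_SD = V_DD − I_D R_D = 15.7 − 3.03 × 3.75 = 4.35 V.
V_SD = 4.35 V ≥ V_ov = 1.26 V, confirming saturation.

I_D = 3.03 mA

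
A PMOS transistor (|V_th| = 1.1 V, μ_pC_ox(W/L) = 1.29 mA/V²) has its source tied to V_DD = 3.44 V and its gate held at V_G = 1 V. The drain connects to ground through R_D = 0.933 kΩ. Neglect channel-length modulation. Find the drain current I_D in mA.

V_SG = V_DD − V_G = 3.44 − 1 = 2.44 V, so V_ov = 2.44 − 1.1 = 1.34 V.
Assume saturation: I_D = ½ k_p V_ov² = 0.5 × 1.29 × 1.34² = 1.16 mA, giving V_SD = V_DD − I_D R_D = 3.44 − 1.16 × 0.933 = 2.36 V.
V_SD = 2.36 V ≥ V_ov = 1.34 V, confirming saturation.

I_D = 1.16 mA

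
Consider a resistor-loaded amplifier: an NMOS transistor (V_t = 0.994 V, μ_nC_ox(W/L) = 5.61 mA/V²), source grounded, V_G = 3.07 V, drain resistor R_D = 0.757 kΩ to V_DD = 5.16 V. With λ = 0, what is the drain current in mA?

V_GS = V_G = 3.07 V, so V_ov = 3.07 − 0.994 = 2.08 V.
Assume saturation: I_D = ½ k_n V_ov² = 0.5 × 5.61 × 2.08² = 12.1 mA, giving V_DS = V_DD − I_D R_D = 5.16 − 12.1 × 0.757 = -3.99 V.
But -3.99 V < V_ov = 2.08 V, so the device is actually in triode.
In triode I_D = k_n[V_ov V_DS − ½ V_DS²] and I_D = (V_DD − V_DS)/R_D. Equating: 2.12 V_DS² − 9.816 V_DS + 5.16 = 0, giving V_DS = 0.605 V (the root below V_ov).
I_D = (5.16 − 0.605) / 0.757 = 6.02 mA.

I_D = 6.02 mA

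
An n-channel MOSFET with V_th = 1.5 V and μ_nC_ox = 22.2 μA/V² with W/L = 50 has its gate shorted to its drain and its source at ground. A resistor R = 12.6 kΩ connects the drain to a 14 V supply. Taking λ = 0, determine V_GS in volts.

With gate tied to drain, V_GS = V_DS ≥ V_GS − V_th, so the device is in saturation.
k_n = μ_nC_ox · (W/L) = 1.11 mA/V².
KCL at the drain: ½ k_n (V_GS − V_th)² = (V_DD − V_GS)/R.
Let x = V_GS − 1.5. Then 6.99 x² + x − 12.5 = 0, giving x = 1.27 V (positive root), so V_GS = 2.77 V.
I_D = (V_DD − V_GS)/R = (14 − 2.77) / 12.6 = 0.891 mA.

V_GS = 2.77 V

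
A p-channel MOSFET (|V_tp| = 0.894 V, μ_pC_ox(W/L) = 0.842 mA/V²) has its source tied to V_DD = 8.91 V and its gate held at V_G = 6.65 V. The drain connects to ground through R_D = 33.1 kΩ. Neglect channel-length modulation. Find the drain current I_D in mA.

I_D = 0.262 mA

V_SG = V_DD − V_G = 8.91 − 6.65 = 2.26 V, so V_ov = 2.26 − 0.894 = 1.37 V.
Assume saturation: I_D = ½ k_p V_ov² = 0.5 × 0.842 × 1.37² = 0.786 mA, giving V_SD = V_DD − I_D R_D = 8.91 − 0.786 × 33.1 = -17.1 V.
But -17.1 V < V_ov = 1.37 V, so the device is actually in triode.
In triode I_D = k_p[V_ov V_SD − ½ V_SD²] and I_D = (V_DD − V_SD)/R_D. Equating: 13.9 V_SD² − 39.07 V_SD + 8.91 = 0, giving V_SD = 0.25 V (the root below V_ov).
I_D = (8.91 − 0.25) / 33.1 = 0.262 mA.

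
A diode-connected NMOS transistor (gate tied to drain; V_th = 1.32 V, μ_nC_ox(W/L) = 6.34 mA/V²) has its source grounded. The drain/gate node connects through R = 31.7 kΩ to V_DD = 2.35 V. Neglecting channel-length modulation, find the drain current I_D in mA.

With gate tied to drain, V_GS = V_DS ≥ V_GS − V_th, so the device is in saturation.
KCL at the drain: ½ k_n (V_GS − V_th)² = (V_DD − V_GS)/R.
Let x = V_GS − 1.32. Then 100 x² + x − 1.03 = 0, giving x = 0.0964 V (positive root), so V_GS = 1.42 V.
I_D = (V_DD − V_GS)/R = (2.35 − 1.42) / 31.7 = 0.0295 mA.

I_D = 0.0295 mA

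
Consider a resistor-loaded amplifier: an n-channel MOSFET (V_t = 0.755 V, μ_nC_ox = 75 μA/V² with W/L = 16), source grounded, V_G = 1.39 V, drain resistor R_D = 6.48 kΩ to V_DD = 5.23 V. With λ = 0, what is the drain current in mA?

V_GS = V_G = 1.39 V, so V_ov = 1.39 − 0.755 = 0.635 V.
k_n = μ_nC_ox · (W/L) = 1.2 mA/V².
Assume saturation: I_D = ½ k_n V_ov² = 0.5 × 1.2 × 0.635² = 0.242 mA, giving V_DS = V_DD − I_D R_D = 5.23 − 0.242 × 6.48 = 3.66 V.
V_DS = 3.66 V ≥ V_ov = 0.635 V, confirming saturation.

I_D = 0.242 mA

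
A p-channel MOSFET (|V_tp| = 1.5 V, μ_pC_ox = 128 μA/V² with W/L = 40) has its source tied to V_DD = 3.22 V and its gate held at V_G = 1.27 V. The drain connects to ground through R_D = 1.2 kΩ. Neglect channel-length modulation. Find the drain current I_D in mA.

I_D = 0.518 mA

V_SG = V_DD − V_G = 3.22 − 1.27 = 1.95 V, so V_ov = 1.95 − 1.5 = 0.45 V.
k_p = μ_pC_ox · (W/L) = 5.12 mA/V².
Assume saturation: I_D = ½ k_p V_ov² = 0.5 × 5.12 × 0.45² = 0.518 mA, giving V_SD = V_DD − I_D R_D = 3.22 − 0.518 × 1.2 = 2.6 V.
V_SD = 2.6 V ≥ V_ov = 0.45 V, confirming saturation.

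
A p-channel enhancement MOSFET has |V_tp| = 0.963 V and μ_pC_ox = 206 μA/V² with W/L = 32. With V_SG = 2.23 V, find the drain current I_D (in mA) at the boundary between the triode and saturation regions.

At the boundary V_SD = V_ov = V_SG − |V_tp| = 2.23 − 0.963 = 1.27 V.
k_p = μ_pC_ox · (W/L) = 6.592 mA/V².
I_D = ½ k_p V_ov² = 0.5 × 6.592 × 1.27² = 5.29 mA.

I_D = 5.29 mA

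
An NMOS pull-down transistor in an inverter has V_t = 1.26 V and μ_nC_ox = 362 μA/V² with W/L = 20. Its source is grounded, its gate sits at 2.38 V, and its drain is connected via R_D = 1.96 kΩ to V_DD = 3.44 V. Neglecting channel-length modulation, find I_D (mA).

I_D = 1.64 mA

V_GS = V_G = 2.38 V, so V_ov = 2.38 − 1.26 = 1.12 V.
k_n = μ_nC_ox · (W/L) = 7.24 mA/V².
Assume saturation: I_D = ½ k_n V_ov² = 0.5 × 7.24 × 1.12² = 4.54 mA, giving V_DS = V_DD − I_D R_D = 3.44 − 4.54 × 1.96 = -5.46 V.
But -5.46 V < V_ov = 1.12 V, so the device is actually in triode.
In triode I_D = k_n[V_ov V_DS − ½ V_DS²] and I_D = (V_DD − V_DS)/R_D. Equating: 7.1 V_DS² − 16.89 V_DS + 3.44 = 0, giving V_DS = 0.225 V (the root below V_ov).
I_D = (3.44 − 0.225) / 1.96 = 1.64 mA.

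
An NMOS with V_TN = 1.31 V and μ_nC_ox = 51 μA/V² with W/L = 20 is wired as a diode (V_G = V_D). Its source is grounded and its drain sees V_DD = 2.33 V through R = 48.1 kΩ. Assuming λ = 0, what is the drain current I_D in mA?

I_D = 0.0174 mA

With gate tied to drain, V_GS = V_DS ≥ V_GS − V_TN, so the device is in saturation.
k_n = μ_nC_ox · (W/L) = 1.02 mA/V².
KCL at the drain: ½ k_n (V_GS − V_TN)² = (V_DD − V_GS)/R.
Let x = V_GS − 1.31. Then 24.5 x² + x − 1.02 = 0, giving x = 0.185 V (positive root), so V_GS = 1.49 V.
I_D = (V_DD − V_GS)/R = (2.33 − 1.49) / 48.1 = 0.0174 mA.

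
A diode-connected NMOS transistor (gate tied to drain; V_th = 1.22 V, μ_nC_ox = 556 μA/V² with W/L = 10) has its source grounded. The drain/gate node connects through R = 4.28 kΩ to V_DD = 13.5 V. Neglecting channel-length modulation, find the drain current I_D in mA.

With gate tied to drain, V_GS = V_DS ≥ V_GS − V_th, so the device is in saturation.
k_n = μ_nC_ox · (W/L) = 5.56 mA/V².
KCL at the drain: ½ k_n (V_GS − V_th)² = (V_DD − V_GS)/R.
Let x = V_GS − 1.22. Then 11.9 x² + x − 12.28 = 0, giving x = 0.975 V (positive root), so V_GS = 2.19 V.
I_D = (V_DD − V_GS)/R = (13.5 − 2.19) / 4.28 = 2.64 mA.

I_D = 2.64 mA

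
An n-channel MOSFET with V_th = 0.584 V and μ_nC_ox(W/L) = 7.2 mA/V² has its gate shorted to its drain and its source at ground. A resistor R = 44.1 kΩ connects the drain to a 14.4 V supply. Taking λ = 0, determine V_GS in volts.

With gate tied to drain, V_GS = V_DS ≥ V_GS − V_th, so the device is in saturation.
KCL at the drain: ½ k_n (V_GS − V_th)² = (V_DD − V_GS)/R.
Let x = V_GS − 0.584. Then 159 x² + x − 13.82 = 0, giving x = 0.292 V (positive root), so V_GS = 0.876 V.
I_D = (V_DD − V_GS)/R = (14.4 − 0.876) / 44.1 = 0.307 mA.

V_GS = 0.876 V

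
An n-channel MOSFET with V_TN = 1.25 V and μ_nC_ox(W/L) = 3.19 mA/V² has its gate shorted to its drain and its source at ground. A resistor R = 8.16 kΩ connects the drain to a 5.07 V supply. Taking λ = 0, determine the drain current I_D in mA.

With gate tied to drain, V_GS = V_DS ≥ V_GS − V_TN, so the device is in saturation.
KCL at the drain: ½ k_n (V_GS − V_TN)² = (V_DD − V_GS)/R.
Let x = V_GS − 1.25. Then 13 x² + x − 3.82 = 0, giving x = 0.505 V (positive root), so V_GS = 1.75 V.
I_D = (V_DD − V_GS)/R = (5.07 − 1.75) / 8.16 = 0.406 mA.

I_D = 0.406 mA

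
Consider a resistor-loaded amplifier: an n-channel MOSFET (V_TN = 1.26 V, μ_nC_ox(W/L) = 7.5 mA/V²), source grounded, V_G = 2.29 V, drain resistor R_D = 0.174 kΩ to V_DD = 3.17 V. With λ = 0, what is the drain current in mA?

I_D = 3.98 mA

V_GS = V_G = 2.29 V, so V_ov = 2.29 − 1.26 = 1.03 V.
Assume saturation: I_D = ½ k_n V_ov² = 0.5 × 7.5 × 1.03² = 3.98 mA, giving V_DS = V_DD − I_D R_D = 3.17 − 3.98 × 0.174 = 2.48 V.
V_DS = 2.48 V ≥ V_ov = 1.03 V, confirming saturation.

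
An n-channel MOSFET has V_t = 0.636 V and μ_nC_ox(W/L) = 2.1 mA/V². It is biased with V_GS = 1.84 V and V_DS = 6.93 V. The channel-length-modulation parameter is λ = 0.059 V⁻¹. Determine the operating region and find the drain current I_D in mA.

Saturation; I_D = 2.14 mA

V_ov = V_GS − V_t = 1.84 − 0.636 = 1.2 V.
Since V_DS = 6.93 V ≥ V_ov = 1.2 V, the device is in saturation.
I_D = ½ k_n V_ov² (1 + λ V_DS) = 0.5 × 2.1 × 1.2² × (1 + 0.059 × 6.93) = 2.14 mA.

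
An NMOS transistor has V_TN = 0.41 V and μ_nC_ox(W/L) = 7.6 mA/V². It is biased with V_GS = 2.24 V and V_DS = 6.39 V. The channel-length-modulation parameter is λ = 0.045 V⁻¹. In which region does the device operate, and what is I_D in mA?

V_ov = V_GS − V_TN = 2.24 − 0.41 = 1.83 V.
Since V_DS = 6.39 V ≥ V_ov = 1.83 V, the device is in saturation.
I_D = ½ k_n V_ov² (1 + λ V_DS) = 0.5 × 7.6 × 1.83² × (1 + 0.045 × 6.39) = 16.4 mA.

Saturation; I_D = 16.4 mA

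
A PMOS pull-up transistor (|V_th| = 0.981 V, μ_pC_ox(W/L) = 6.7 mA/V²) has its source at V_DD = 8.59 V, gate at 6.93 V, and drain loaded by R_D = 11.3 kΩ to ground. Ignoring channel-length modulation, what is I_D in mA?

V_SG = V_DD − V_G = 8.59 − 6.93 = 1.66 V, so V_ov = 1.66 − 0.981 = 0.679 V.
Assume saturation: I_D = ½ k_p V_ov² = 0.5 × 6.7 × 0.679² = 1.54 mA, giving V_SD = V_DD − I_D R_D = 8.59 − 1.54 × 11.3 = -8.86 V.
But -8.86 V < V_ov = 0.679 V, so the device is actually in triode.
In triode I_D = k_p[V_ov V_SD − ½ V_SD²] and I_D = (V_DD − V_SD)/R_D. Equating: 37.9 V_SD² − 52.41 V_SD + 8.59 = 0, giving V_SD = 0.19 V (the root below V_ov).
I_D = (8.59 − 0.19) / 11.3 = 0.743 mA.

I_D = 0.743 mA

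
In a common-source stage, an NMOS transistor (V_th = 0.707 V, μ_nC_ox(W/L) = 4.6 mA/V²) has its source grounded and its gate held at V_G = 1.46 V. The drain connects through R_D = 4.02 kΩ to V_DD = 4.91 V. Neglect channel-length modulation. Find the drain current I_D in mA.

I_D = 1.11 mA

V_GS = V_G = 1.46 V, so V_ov = 1.46 − 0.707 = 0.753 V.
Assume saturation: I_D = ½ k_n V_ov² = 0.5 × 4.6 × 0.753² = 1.3 mA, giving V_DS = V_DD − I_D R_D = 4.91 − 1.3 × 4.02 = -0.333 V.
But -0.333 V < V_ov = 0.753 V, so the device is actually in triode.
In triode I_D = k_n[V_ov V_DS − ½ V_DS²] and I_D = (V_DD − V_DS)/R_D. Equating: 9.25 V_DS² − 14.92 V_DS + 4.91 = 0, giving V_DS = 0.46 V (the root below V_ov).
I_D = (4.91 − 0.46) / 4.02 = 1.11 mA.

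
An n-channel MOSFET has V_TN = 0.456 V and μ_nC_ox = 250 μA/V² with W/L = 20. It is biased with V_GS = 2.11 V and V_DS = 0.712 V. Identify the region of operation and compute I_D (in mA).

Triode; I_D = 4.62 mA

k_n = μ_nC_ox · (W/L) = 5 mA/V².
V_ov = V_GS − V_TN = 2.11 − 0.456 = 1.65 V.
Since V_DS = 0.712 V < V_ov = 1.65 V, the device is in the triode region.
I_D = k_n [V_ov · V_DS − ½ V_DS²] = 5 × [1.65 × 0.712 − 0.5 × 0.712²] = 4.62 mA.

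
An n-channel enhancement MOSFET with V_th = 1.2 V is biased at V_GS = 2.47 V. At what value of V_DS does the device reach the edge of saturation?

V_DS,sat = 1.27 V

The boundary between triode and saturation is V_DS = V_GS − V_th = V_ov.
V_ov = 2.47 − 1.2 = 1.27 V.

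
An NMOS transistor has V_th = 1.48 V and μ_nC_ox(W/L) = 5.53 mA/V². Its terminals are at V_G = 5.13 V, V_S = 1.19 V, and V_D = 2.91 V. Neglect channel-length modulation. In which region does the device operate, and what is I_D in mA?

V_GS = V_G − V_S = 5.13 − 1.19 = 3.94 V; V_DS = V_D − V_S = 2.91 − 1.19 = 1.72 V.
V_ov = V_GS − V_th = 3.94 − 1.48 = 2.46 V.
Since V_DS = 1.72 V < V_ov = 2.46 V, the device is in the triode region.
I_D = k_n [V_ov · V_DS − ½ V_DS²] = 5.53 × [2.46 × 1.72 − 0.5 × 1.72²] = 15.2 mA.

Triode; I_D = 15.2 mA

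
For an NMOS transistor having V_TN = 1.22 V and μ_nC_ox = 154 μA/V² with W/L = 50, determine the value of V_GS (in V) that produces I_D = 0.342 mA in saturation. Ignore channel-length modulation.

k_n = μ_nC_ox · (W/L) = 7.7 mA/V².
In saturation I_D = ½ k_n (V_GS − V_TN)², so V_GS − V_TN = √(2 I_D / k_n) = √(2 × 0.342 / 7.7) = 0.298 V.
V_GS = 1.22 + 0.298 = 1.52 V.

V_GS = 1.52 V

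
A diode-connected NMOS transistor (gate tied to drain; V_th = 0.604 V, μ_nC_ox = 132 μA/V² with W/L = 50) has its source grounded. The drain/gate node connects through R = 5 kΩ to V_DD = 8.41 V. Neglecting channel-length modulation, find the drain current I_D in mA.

I_D = 1.43 mA

With gate tied to drain, V_GS = V_DS ≥ V_GS − V_th, so the device is in saturation.
k_n = μ_nC_ox · (W/L) = 6.6 mA/V².
KCL at the drain: ½ k_n (V_GS − V_th)² = (V_DD − V_GS)/R.
Let x = V_GS − 0.604. Then 16.5 x² + x − 7.806 = 0, giving x = 0.658 V (positive root), so V_GS = 1.26 V.
I_D = (V_DD − V_GS)/R = (8.41 − 1.26) / 5 = 1.43 mA.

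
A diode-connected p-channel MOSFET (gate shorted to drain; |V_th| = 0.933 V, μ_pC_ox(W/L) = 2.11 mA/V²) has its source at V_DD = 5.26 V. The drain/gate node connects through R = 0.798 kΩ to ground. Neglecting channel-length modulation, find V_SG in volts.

With gate tied to drain, V_SG = V_SD ≥ V_SG − |V_th|, so the device is in saturation.
KCL at the drain: ½ k_p (V_SG − |V_th|)² = (V_DD − V_SG)/R.
Let x = V_SG − 0.933. Then 0.842 x² + x − 4.327 = 0, giving x = 1.75 V (positive root), so V_SG = 2.68 V.
I_D = (V_DD − V_SG)/R = (5.26 − 2.68) / 0.798 = 3.23 mA.

V_SG = 2.68 V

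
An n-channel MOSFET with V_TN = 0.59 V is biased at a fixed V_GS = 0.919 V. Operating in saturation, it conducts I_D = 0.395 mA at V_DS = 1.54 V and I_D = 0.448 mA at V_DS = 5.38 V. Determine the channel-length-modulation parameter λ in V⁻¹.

λ = 0.0369 V⁻¹

With V_GS fixed, I_D ∝ (1 + λ V_DS) in saturation, so I_D2/I_D1 = (1 + λ V_DS2)/(1 + λ V_DS1).
0.448/0.395 = 1.134 = (1 + 5.38 λ)/(1 + 1.54 λ).
Solving: λ (I_D1 V_DS2 − I_D2 V_DS1) = I_D2 − I_D1, so λ = (0.448 − 0.395) / (0.395 × 5.38 − 0.448 × 1.54) = 0.053 / 1.44 = 0.0369 V⁻¹.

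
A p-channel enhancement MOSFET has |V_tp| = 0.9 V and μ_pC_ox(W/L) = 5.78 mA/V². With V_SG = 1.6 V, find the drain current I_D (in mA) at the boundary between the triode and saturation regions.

I_D = 1.42 mA

At the boundary V_SD = V_ov = V_SG − |V_tp| = 1.6 − 0.9 = 0.7 V.
I_D = ½ k_p V_ov² = 0.5 × 5.78 × 0.7² = 1.42 mA.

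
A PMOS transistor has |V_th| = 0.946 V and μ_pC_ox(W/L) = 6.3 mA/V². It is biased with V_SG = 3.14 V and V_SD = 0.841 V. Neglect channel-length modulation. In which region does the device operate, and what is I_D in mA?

V_ov = V_SG − |V_th| = 3.14 − 0.946 = 2.19 V.
Since V_SD = 0.841 V < V_ov = 2.19 V, the device is in the triode region.
I_D = k_p [V_ov · V_SD − ½ V_SD²] = 6.3 × [2.19 × 0.841 − 0.5 × 0.841²] = 9.4 mA.

Triode; I_D = 9.40 mA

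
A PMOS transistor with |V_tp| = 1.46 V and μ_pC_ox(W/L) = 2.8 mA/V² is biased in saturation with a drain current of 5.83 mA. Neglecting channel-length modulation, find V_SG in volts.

V_SG = 3.50 V

In saturation I_D = ½ k_p (V_SG − |V_tp|)², so V_SG − |V_tp| = √(2 I_D / k_p) = √(2 × 5.83 / 2.8) = 2.04 V.
V_SG = 1.46 + 2.04 = 3.5 V.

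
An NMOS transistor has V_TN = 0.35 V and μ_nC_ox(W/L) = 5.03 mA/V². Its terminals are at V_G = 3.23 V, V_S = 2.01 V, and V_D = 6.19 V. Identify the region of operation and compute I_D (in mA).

V_GS = V_G − V_S = 3.23 − 2.01 = 1.22 V; V_DS = V_D − V_S = 6.19 − 2.01 = 4.18 V.
V_ov = V_GS − V_TN = 1.22 − 0.35 = 0.87 V.
Since V_DS = 4.18 V ≥ V_ov = 0.87 V, the device is in saturation.
I_D = ½ k_n V_ov² = 0.5 × 5.03 × 0.87² = 1.9 mA.

Saturation; I_D = 1.90 mA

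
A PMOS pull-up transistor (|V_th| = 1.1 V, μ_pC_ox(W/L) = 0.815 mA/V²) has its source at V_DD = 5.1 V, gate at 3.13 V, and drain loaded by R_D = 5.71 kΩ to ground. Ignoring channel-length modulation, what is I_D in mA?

I_D = 0.308 mA

V_SG = V_DD − V_G = 5.1 − 3.13 = 1.97 V, so V_ov = 1.97 − 1.1 = 0.87 V.
Assume saturation: I_D = ½ k_p V_ov² = 0.5 × 0.815 × 0.87² = 0.308 mA, giving V_SD = V_DD − I_D R_D = 5.1 − 0.308 × 5.71 = 3.34 V.
V_SD = 3.34 V ≥ V_ov = 0.87 V, confirming saturation.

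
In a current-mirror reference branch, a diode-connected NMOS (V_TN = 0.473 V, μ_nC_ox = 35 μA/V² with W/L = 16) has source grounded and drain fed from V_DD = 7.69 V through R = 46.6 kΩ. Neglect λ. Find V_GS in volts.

With gate tied to drain, V_GS = V_DS ≥ V_GS − V_TN, so the device is in saturation.
k_n = μ_nC_ox · (W/L) = 0.56 mA/V².
KCL at the drain: ½ k_n (V_GS − V_TN)² = (V_DD − V_GS)/R.
Let x = V_GS − 0.473. Then 13 x² + x − 7.217 = 0, giving x = 0.706 V (positive root), so V_GS = 1.18 V.
I_D = (V_DD − V_GS)/R = (7.69 − 1.18) / 46.6 = 0.14 mA.

V_GS = 1.18 V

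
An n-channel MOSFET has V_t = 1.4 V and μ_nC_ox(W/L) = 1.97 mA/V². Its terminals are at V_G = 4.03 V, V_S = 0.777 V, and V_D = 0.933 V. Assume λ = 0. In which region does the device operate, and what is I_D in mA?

V_GS = V_G − V_S = 4.03 − 0.777 = 3.25 V; V_DS = V_D − V_S = 0.933 − 0.777 = 0.156 V.
V_ov = V_GS − V_t = 3.25 − 1.4 = 1.85 V.
Since V_DS = 0.156 V < V_ov = 1.85 V, the device is in the triode region.
I_D = k_n [V_ov · V_DS − ½ V_DS²] = 1.97 × [1.85 × 0.156 − 0.5 × 0.156²] = 0.545 mA.

Triode; I_D = 0.545 mA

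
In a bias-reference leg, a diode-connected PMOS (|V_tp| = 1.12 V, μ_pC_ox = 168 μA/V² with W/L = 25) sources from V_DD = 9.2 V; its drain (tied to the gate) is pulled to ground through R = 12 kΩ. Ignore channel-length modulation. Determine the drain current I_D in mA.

With gate tied to drain, V_SG = V_SD ≥ V_SG − |V_tp|, so the device is in saturation.
k_p = μ_pC_ox · (W/L) = 4.2 mA/V².
KCL at the drain: ½ k_p (V_SG − |V_tp|)² = (V_DD − V_SG)/R.
Let x = V_SG − 1.12. Then 25.2 x² + x − 8.08 = 0, giving x = 0.547 V (positive root), so V_SG = 1.67 V.
I_D = (V_DD − V_SG)/R = (9.2 − 1.67) / 12 = 0.628 mA.

I_D = 0.628 mA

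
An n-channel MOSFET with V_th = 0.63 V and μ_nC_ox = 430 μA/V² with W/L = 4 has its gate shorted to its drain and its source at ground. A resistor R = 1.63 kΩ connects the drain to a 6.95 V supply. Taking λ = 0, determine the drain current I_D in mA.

I_D = 2.78 mA

With gate tied to drain, V_GS = V_DS ≥ V_GS − V_th, so the device is in saturation.
k_n = μ_nC_ox · (W/L) = 1.72 mA/V².
KCL at the drain: ½ k_n (V_GS − V_th)² = (V_DD − V_GS)/R.
Let x = V_GS − 0.63. Then 1.4 x² + x − 6.32 = 0, giving x = 1.8 V (positive root), so V_GS = 2.43 V.
I_D = (V_DD − V_GS)/R = (6.95 − 2.43) / 1.63 = 2.78 mA.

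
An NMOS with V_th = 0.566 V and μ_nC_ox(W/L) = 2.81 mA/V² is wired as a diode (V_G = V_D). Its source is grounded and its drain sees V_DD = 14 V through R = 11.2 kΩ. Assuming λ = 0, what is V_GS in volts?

V_GS = 1.46 V

With gate tied to drain, V_GS = V_DS ≥ V_GS − V_th, so the device is in saturation.
KCL at the drain: ½ k_n (V_GS − V_th)² = (V_DD − V_GS)/R.
Let x = V_GS − 0.566. Then 15.7 x² + x − 13.43 = 0, giving x = 0.893 V (positive root), so V_GS = 1.46 V.
I_D = (V_DD − V_GS)/R = (14 − 1.46) / 11.2 = 1.12 mA.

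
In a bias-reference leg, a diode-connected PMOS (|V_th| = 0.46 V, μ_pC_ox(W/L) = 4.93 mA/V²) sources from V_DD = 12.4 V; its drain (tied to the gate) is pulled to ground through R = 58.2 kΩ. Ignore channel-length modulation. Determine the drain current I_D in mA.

With gate tied to drain, V_SG = V_SD ≥ V_SG − |V_th|, so the device is in saturation.
KCL at the drain: ½ k_p (V_SG − |V_th|)² = (V_DD − V_SG)/R.
Let x = V_SG − 0.46. Then 143 x² + x − 11.94 = 0, giving x = 0.285 V (positive root), so V_SG = 0.745 V.
I_D = (V_DD − V_SG)/R = (12.4 − 0.745) / 58.2 = 0.2 mA.

I_D = 0.200 mA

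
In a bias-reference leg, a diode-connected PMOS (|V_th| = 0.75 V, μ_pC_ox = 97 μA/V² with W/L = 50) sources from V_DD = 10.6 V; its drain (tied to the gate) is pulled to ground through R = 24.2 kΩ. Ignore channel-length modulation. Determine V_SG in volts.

V_SG = 1.15 V

With gate tied to drain, V_SG = V_SD ≥ V_SG − |V_th|, so the device is in saturation.
k_p = μ_pC_ox · (W/L) = 4.85 mA/V².
KCL at the drain: ½ k_p (V_SG − |V_th|)² = (V_DD − V_SG)/R.
Let x = V_SG − 0.75. Then 58.7 x² + x − 9.85 = 0, giving x = 0.401 V (positive root), so V_SG = 1.15 V.
I_D = (V_DD − V_SG)/R = (10.6 − 1.15) / 24.2 = 0.39 mA.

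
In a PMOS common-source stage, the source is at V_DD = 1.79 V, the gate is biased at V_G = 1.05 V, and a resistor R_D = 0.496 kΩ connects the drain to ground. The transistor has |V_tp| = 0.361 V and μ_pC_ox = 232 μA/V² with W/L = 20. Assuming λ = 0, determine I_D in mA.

I_D = 0.333 mA

V_SG = V_DD − V_G = 1.79 − 1.05 = 0.74 V, so V_ov = 0.74 − 0.361 = 0.379 V.
k_p = μ_pC_ox · (W/L) = 4.64 mA/V².
Assume saturation: I_D = ½ k_p V_ov² = 0.5 × 4.64 × 0.379² = 0.333 mA, giving V_SD = V_DD − I_D R_D = 1.79 − 0.333 × 0.496 = 1.62 V.
V_SD = 1.62 V ≥ V_ov = 0.379 V, confirming saturation.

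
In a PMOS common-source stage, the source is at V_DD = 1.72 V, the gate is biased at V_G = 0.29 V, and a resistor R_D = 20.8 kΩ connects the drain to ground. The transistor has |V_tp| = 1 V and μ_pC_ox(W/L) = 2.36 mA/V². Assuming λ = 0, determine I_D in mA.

V_SG = V_DD − V_G = 1.72 − 0.29 = 1.43 V, so V_ov = 1.43 − 1 = 0.43 V.
Assume saturation: I_D = ½ k_p V_ov² = 0.5 × 2.36 × 0.43² = 0.218 mA, giving V_SD = V_DD − I_D R_D = 1.72 − 0.218 × 20.8 = -2.82 V.
But -2.82 V < V_ov = 0.43 V, so the device is actually in triode.
In triode I_D = k_p[V_ov V_SD − ½ V_SD²] and I_D = (V_DD − V_SD)/R_D. Equating: 24.5 V_SD² − 22.11 V_SD + 1.72 = 0, giving V_SD = 0.086 V (the root below V_ov).
I_D = (1.72 − 0.086) / 20.8 = 0.0786 mA.

I_D = 0.0786 mA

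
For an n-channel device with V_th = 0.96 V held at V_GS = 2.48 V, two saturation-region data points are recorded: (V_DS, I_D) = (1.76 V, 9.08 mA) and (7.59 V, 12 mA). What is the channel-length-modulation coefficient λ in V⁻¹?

λ = 0.0611 V⁻¹

With V_GS fixed, I_D ∝ (1 + λ V_DS) in saturation, so I_D2/I_D1 = (1 + λ V_DS2)/(1 + λ V_DS1).
12/9.08 = 1.322 = (1 + 7.59 λ)/(1 + 1.76 λ).
Solving: λ (I_D1 V_DS2 − I_D2 V_DS1) = I_D2 − I_D1, so λ = (12 − 9.08) / (9.08 × 7.59 − 12 × 1.76) = 2.92 / 47.8 = 0.0611 V⁻¹.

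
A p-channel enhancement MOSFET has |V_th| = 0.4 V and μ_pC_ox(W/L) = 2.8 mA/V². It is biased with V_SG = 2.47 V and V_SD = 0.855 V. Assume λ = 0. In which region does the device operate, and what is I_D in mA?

Triode; I_D = 3.93 mA

V_ov = V_SG − |V_th| = 2.47 − 0.4 = 2.07 V.
Since V_SD = 0.855 V < V_ov = 2.07 V, the device is in the triode region.
I_D = k_p [V_ov · V_SD − ½ V_SD²] = 2.8 × [2.07 × 0.855 − 0.5 × 0.855²] = 3.93 mA.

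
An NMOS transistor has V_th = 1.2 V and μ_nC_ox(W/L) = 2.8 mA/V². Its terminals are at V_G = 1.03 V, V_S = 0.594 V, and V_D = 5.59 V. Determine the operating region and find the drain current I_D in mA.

V_GS = V_G − V_S = 1.03 − 0.594 = 0.436 V; V_DS = V_D − V_S = 5.59 − 0.594 = 5 V.
V_GS = 0.436 V < V_th = 1.2 V, so the transistor is in cutoff.

Cutoff; I_D = 0 mA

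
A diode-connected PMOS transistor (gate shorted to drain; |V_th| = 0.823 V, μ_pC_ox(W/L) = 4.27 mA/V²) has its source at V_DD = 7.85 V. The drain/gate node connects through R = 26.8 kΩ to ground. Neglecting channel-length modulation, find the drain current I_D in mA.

I_D = 0.249 mA

With gate tied to drain, V_SG = V_SD ≥ V_SG − |V_th|, so the device is in saturation.
KCL at the drain: ½ k_p (V_SG − |V_th|)² = (V_DD − V_SG)/R.
Let x = V_SG − 0.823. Then 57.2 x² + x − 7.027 = 0, giving x = 0.342 V (positive root), so V_SG = 1.16 V.
I_D = (V_DD − V_SG)/R = (7.85 − 1.16) / 26.8 = 0.249 mA.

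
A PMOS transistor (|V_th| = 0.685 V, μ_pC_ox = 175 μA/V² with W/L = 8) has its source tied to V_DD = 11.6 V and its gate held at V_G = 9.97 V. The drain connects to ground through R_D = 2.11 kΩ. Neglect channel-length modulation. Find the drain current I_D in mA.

I_D = 0.625 mA

V_SG = V_DD − V_G = 11.6 − 9.97 = 1.63 V, so V_ov = 1.63 − 0.685 = 0.945 V.
k_p = μ_pC_ox · (W/L) = 1.4 mA/V².
Assume saturation: I_D = ½ k_p V_ov² = 0.5 × 1.4 × 0.945² = 0.625 mA, giving V_SD = V_DD − I_D R_D = 11.6 − 0.625 × 2.11 = 10.3 V.
V_SD = 10.3 V ≥ V_ov = 0.945 V, confirming saturation.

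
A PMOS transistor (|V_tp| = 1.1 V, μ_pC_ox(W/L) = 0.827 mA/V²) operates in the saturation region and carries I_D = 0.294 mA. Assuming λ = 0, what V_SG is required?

In saturation I_D = ½ k_p (V_SG − |V_tp|)², so V_SG − |V_tp| = √(2 I_D / k_p) = √(2 × 0.294 / 0.827) = 0.843 V.
V_SG = 1.1 + 0.843 = 1.94 V.

V_SG = 1.94 V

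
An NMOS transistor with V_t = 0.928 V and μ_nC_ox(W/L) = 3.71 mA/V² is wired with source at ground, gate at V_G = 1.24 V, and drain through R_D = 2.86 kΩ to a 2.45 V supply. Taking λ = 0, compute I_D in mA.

I_D = 0.181 mA

V_GS = V_G = 1.24 V, so V_ov = 1.24 − 0.928 = 0.312 V.
Assume saturation: I_D = ½ k_n V_ov² = 0.5 × 3.71 × 0.312² = 0.181 mA, giving V_DS = V_DD − I_D R_D = 2.45 − 0.181 × 2.86 = 1.93 V.
V_DS = 1.93 V ≥ V_ov = 0.312 V, confirming saturation.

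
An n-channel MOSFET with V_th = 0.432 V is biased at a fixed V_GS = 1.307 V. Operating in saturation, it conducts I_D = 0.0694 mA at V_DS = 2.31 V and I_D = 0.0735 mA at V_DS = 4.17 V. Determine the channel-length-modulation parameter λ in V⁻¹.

With V_GS fixed, I_D ∝ (1 + λ V_DS) in saturation, so I_D2/I_D1 = (1 + λ V_DS2)/(1 + λ V_DS1).
0.0735/0.0694 = 1.059 = (1 + 4.17 λ)/(1 + 2.31 λ).
Solving: λ (I_D1 V_DS2 − I_D2 V_DS1) = I_D2 − I_D1, so λ = (0.0735 − 0.0694) / (0.0694 × 4.17 − 0.0735 × 2.31) = 0.0041 / 0.12 = 0.0343 V⁻¹.

λ = 0.0343 V⁻¹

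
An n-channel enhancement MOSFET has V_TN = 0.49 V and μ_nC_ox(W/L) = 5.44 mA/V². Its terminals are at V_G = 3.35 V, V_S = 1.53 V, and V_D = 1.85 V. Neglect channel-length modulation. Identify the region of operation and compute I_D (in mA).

Triode; I_D = 2.04 mA

V_GS = V_G − V_S = 3.35 − 1.53 = 1.82 V; V_DS = V_D − V_S = 1.85 − 1.53 = 0.32 V.
V_ov = V_GS − V_TN = 1.82 − 0.49 = 1.33 V.
Since V_DS = 0.32 V < V_ov = 1.33 V, the device is in the triode region.
I_D = k_n [V_ov · V_DS − ½ V_DS²] = 5.44 × [1.33 × 0.32 − 0.5 × 0.32²] = 2.04 mA.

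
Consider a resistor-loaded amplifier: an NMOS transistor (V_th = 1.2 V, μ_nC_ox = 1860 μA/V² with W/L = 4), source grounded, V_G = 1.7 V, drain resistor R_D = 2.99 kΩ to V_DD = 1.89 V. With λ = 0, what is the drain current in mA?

I_D = 0.569 mA

V_GS = V_G = 1.7 V, so V_ov = 1.7 − 1.2 = 0.5 V.
k_n = μ_nC_ox · (W/L) = 7.44 mA/V².
Assume saturation: I_D = ½ k_n V_ov² = 0.5 × 7.44 × 0.5² = 0.93 mA, giving V_DS = V_DD − I_D R_D = 1.89 − 0.93 × 2.99 = -0.891 V.
But -0.891 V < V_ov = 0.5 V, so the device is actually in triode.
In triode I_D = k_n[V_ov V_DS − ½ V_DS²] and I_D = (V_DD − V_DS)/R_D. Equating: 11.1 V_DS² − 12.12 V_DS + 1.89 = 0, giving V_DS = 0.189 V (the root below V_ov).
I_D = (1.89 − 0.189) / 2.99 = 0.569 mA.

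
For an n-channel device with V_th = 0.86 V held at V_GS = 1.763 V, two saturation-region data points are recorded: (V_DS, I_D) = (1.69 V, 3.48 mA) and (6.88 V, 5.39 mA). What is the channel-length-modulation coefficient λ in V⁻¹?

λ = 0.129 V⁻¹

With V_GS fixed, I_D ∝ (1 + λ V_DS) in saturation, so I_D2/I_D1 = (1 + λ V_DS2)/(1 + λ V_DS1).
5.39/3.48 = 1.549 = (1 + 6.88 λ)/(1 + 1.69 λ).
Solving: λ (I_D1 V_DS2 − I_D2 V_DS1) = I_D2 − I_D1, so λ = (5.39 − 3.48) / (3.48 × 6.88 − 5.39 × 1.69) = 1.91 / 14.8 = 0.129 V⁻¹.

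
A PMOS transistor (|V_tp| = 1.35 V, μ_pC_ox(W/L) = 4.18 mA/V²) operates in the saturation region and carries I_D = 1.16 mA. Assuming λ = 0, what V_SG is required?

V_SG = 2.09 V

In saturation I_D = ½ k_p (V_SG − |V_tp|)², so V_SG − |V_tp| = √(2 I_D / k_p) = √(2 × 1.16 / 4.18) = 0.745 V.
V_SG = 1.35 + 0.745 = 2.09 V.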